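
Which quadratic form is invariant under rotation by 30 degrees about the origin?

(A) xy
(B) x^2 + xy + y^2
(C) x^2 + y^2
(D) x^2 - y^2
C

Rotation by 30 degrees sends (x, y) to (sqrt(3)x/2 - y/2, x/2 + sqrt(3)y/2).
Substitute the transformed coordinates into each option and compare with the original:
(A) xy  ->  (sqrt(3)x/2 - y/2)(x/2 + sqrt(3)y/2) = sqrt(3)x^2/4 + xy/2 - sqrt(3)y^2/4   [differs from xy: not invariant]
(B) x^2 + xy + y^2  ->  (sqrt(3)x/2 - y/2)^2 + (sqrt(3)x/2 - y/2)(x/2 + sqrt(3)y/2) + (x/2 + sqrt(3)y/2)^2 = sqrt(3)x^2/4 + x^2 + xy/2 - sqrt(3)y^2/4 + y^2   [differs from x^2 + xy + y^2: not invariant]
(C) x^2 + y^2  ->  (sqrt(3)x/2 - y/2)^2 + (x/2 + sqrt(3)y/2)^2 = x^2 + y^2   [equals x^2 + y^2: invariant]
(D) x^2 - y^2  ->  (sqrt(3)x/2 - y/2)^2 - (x/2 + sqrt(3)y/2)^2 = x^2/2 - sqrt(3)xy - y^2/2   [differs from x^2 - y^2: not invariant]

Only option (C), x^2 + y^2, is unchanged by the transformation.
x^2 + y^2 is the squared distance from the origin, which rotations preserve.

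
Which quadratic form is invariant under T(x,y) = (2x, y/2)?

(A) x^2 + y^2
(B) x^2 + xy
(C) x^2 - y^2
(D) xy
D

T multiplies x by 2 and divides y by 2.
Substitute the transformed coordinates into each option and compare with the original:
(A) x^2 + y^2  ->  (2x)^2 + (y/2)^2 = 4x^2 + y^2/4   [differs from x^2 + y^2: not invariant]
(B) x^2 + xy  ->  (2x)^2 + (2x)(y/2) = 4x^2 + xy   [differs from x^2 + xy: not invariant]
(C) x^2 - y^2  ->  (2x)^2 - (y/2)^2 = 4x^2 - y^2/4   [differs from x^2 - y^2: not invariant]
(D) xy  ->  (2x)(y/2) = xy   [equals xy: invariant]

Only option (D), xy, is unchanged by the transformation.
The factors 2 and 1/2 cancel only in the pure product xy.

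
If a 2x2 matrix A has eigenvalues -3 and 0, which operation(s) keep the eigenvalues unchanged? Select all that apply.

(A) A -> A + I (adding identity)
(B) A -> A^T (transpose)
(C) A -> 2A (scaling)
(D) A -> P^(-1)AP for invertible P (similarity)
B and D

Eigenvalues are preserved by:
1. Similarity transformations: A -> P^(-1)AP (same characteristic polynomial)
2. Transpose: A^T has the same eigenvalues as A

Eigenvalues are NOT preserved by:
- Adding identity: eigenvalues become -3+1, 0+1
- Scaling: eigenvalues become -6, 0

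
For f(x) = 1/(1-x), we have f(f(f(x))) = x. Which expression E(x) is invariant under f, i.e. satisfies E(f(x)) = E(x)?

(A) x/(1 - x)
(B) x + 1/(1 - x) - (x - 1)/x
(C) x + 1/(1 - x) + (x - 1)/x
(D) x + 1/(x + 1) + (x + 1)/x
C

Replace x by f(x) = 1/(1 - x) in each option and simplify. As a quick numerical cross-check, also compare E(3) with E(f(3)) = E(-1/2).

(A) x/(1 - x)  ->  (1/(1 - x))/(1 - (1/(1 - x))) = -1/x; check: E(3) = -3/2 but E(-1/2) = -1/3.   [not invariant]
(B) x + 1/(1 - x) - (x - 1)/x  ->  (1/(1 - x)) + 1/(1 - (1/(1 - x))) - ((1/(1 - x)) - 1)/(1/(1 - x)) = (x^2(1 - x) - x + (x - 1)^2)/(x(x - 1)); check: E(3) = 11/6 but E(-1/2) = -17/6.   [not invariant]
(C) x + 1/(1 - x) + (x - 1)/x  ->  (1/(1 - x)) + 1/(1 - (1/(1 - x))) + ((1/(1 - x)) - 1)/(1/(1 - x)), which simplifies back to x + 1/(1 - x) + (x - 1)/x; check: E(3) = 19/6, E(-1/2) = 19/6.   [invariant]
(D) x + 1/(x + 1) + (x + 1)/x  ->  (1/(1 - x)) + 1/((1/(1 - x)) + 1) + ((1/(1 - x)) + 1)/(1/(1 - x)) = (-x^3 + 6x^2 - 11x + 7)/(x^2 - 3x + 2); check: E(3) = 55/12 but E(-1/2) = 1/2.   [not invariant]

Only (C) is unchanged. Indeed f(f(x)) = 1/(1 - 1/(1-x)) = (1-x)/(-x) = (x-1)/x, so E(x) = x + f(x) + f(f(x)) is the sum over the whole 3-cycle; applying f just permutes the three terms cyclically (x -> f(x) -> f(f(x)) -> x), leaving the sum unchanged.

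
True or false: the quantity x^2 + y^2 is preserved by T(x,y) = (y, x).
True

Substitute T(x,y) = (y, x) into the expression and compare with the original.

Original: x^2 + y^2
After applying T: (y)^2 + (x)^2 = x^2 + y^2

This is identical to the original x^2 + y^2, so the expression is invariant.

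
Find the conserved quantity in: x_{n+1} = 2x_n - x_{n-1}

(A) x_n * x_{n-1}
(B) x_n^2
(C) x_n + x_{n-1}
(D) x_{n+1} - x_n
D

For the recurrence x_{n+1} = 2x_n - x_{n-1}:

If x_{n+1} = 2x_n - x_{n-1}, then:
x_{n+1} - x_n = x_n - x_{n-1}
The first difference is constant throughout the sequence.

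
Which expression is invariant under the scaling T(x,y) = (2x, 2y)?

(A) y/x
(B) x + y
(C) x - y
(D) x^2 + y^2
A

Under the uniform scaling T(x,y) = (2x, 2y):
Substitute the transformed coordinates into each option and compare with the original:
(A) y/x  ->  (2y)/(2x) = y/x   [equals y/x: invariant]
(B) x + y  ->  (2x) + (2y) = 2x + 2y   [differs from x + y: not invariant]
(C) x - y  ->  (2x) - (2y) = 2x - 2y   [differs from x - y: not invariant]
(D) x^2 + y^2  ->  (2x)^2 + (2y)^2 = 4x^2 + 4y^2   [differs from x^2 + y^2: not invariant]

Only option (A), y/x, is unchanged by the transformation.
The common factor 2 cancels in a ratio of coordinates, while sums, products and sums of squares pick up factors of 2 or 4.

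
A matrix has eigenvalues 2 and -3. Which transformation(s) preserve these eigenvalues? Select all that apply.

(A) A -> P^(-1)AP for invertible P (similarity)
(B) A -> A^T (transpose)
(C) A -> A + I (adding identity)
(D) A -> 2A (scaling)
A and B

Eigenvalues are preserved by:
1. Similarity transformations: A -> P^(-1)AP (same characteristic polynomial)
2. Transpose: A^T has the same eigenvalues as A

Eigenvalues are NOT preserved by:
- Adding identity: eigenvalues become 2+1, -3+1
- Scaling: eigenvalues become 4, -6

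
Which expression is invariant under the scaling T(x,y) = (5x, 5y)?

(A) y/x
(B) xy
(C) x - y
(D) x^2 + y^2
A

Under the uniform scaling T(x,y) = (5x, 5y):
Substitute the transformed coordinates into each option and compare with the original:
(A) y/x  ->  (5y)/(5x) = y/x   [equals y/x: invariant]
(B) xy  ->  (5x)(5y) = 25xy   [differs from xy: not invariant]
(C) x - y  ->  (5x) - (5y) = 5x - 5y   [differs from x - y: not invariant]
(D) x^2 + y^2  ->  (5x)^2 + (5y)^2 = 25x^2 + 25y^2   [differs from x^2 + y^2: not invariant]

Only option (A), y/x, is unchanged by the transformation.
The common factor 5 cancels in a ratio of coordinates, while sums, products and sums of squares pick up factors of 5 or 25.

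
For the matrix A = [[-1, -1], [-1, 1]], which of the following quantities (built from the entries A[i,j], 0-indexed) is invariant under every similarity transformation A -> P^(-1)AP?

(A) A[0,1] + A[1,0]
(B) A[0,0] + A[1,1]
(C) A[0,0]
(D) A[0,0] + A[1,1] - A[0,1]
B

A[0,0] + A[1,1] is the trace of A. By the cyclic property of the trace, tr(P^(-1)AP) = tr(APP^(-1)) = tr(A), so it is the same for every matrix similar to A.

The other combinations are not similarity invariants. For example, take P = [[1, -1], [0, 1]] (det P = 1), so P^(-1) = [[1, 1], [0, 1]] and
B = P^(-1)AP = [[-2, 2], [-1, 2]].
Evaluating each option on A and on B:
(A) A[0,1] + A[1,0]: -2 for A, 1 for B -> changes
(B) A[0,0] + A[1,1]: 0 for A, 0 for B -> unchanged
(C) A[0,0]: -1 for A, -2 for B -> changes
(D) A[0,0] + A[1,1] - A[0,1]: 1 for A, -2 for B -> changes

Only (B) A[0,0] + A[1,1] = 0 survives (and it does so for every P, not just this one), so it is the invariant.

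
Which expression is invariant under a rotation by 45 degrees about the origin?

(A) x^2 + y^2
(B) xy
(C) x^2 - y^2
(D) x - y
A

A rotation by 45 degrees sends (x, y) to (sqrt(2)x/2 - sqrt(2)y/2, sqrt(2)x/2 + sqrt(2)y/2).
Substitute the transformed coordinates into each option and compare with the original:
(A) x^2 + y^2  ->  (sqrt(2)x/2 - sqrt(2)y/2)^2 + (sqrt(2)x/2 + sqrt(2)y/2)^2 = x^2 + y^2   [equals x^2 + y^2: invariant]
(B) xy  ->  (sqrt(2)x/2 - sqrt(2)y/2)(sqrt(2)x/2 + sqrt(2)y/2) = x^2/2 - y^2/2   [differs from xy: not invariant]
(C) x^2 - y^2  ->  (sqrt(2)x/2 - sqrt(2)y/2)^2 - (sqrt(2)x/2 + sqrt(2)y/2)^2 = -2xy   [differs from x^2 - y^2: not invariant]
(D) x - y  ->  (sqrt(2)x/2 - sqrt(2)y/2) - (sqrt(2)x/2 + sqrt(2)y/2) = -sqrt(2)y   [differs from x - y: not invariant]

Only option (A), x^2 + y^2, is unchanged by the transformation.
Geometrically, x^2 + y^2 is the squared distance from the origin, which every rotation about the origin preserves.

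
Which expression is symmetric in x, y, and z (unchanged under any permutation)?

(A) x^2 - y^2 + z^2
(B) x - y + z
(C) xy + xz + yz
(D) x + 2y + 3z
C

A symmetric expression is unchanged when the variables are permuted; here the transformation to test is the swap (x, y) -> (y, x).
A symmetric expression must survive every permutation; the single swap x <-> y already eliminates the distractors, and the keyed expression is also unchanged by x <-> z and y <-> z (each variable enters it in exactly the same way).
Substitute the transformed coordinates into each option and compare with the original:
(A) x^2 - y^2 + z^2  ->  (y)^2 - (x)^2 + z^2 = -x^2 + y^2 + z^2   [differs from x^2 - y^2 + z^2: not invariant]
(B) x - y + z  ->  (y) - (x) + z = -x + y + z   [differs from x - y + z: not invariant]
(C) xy + xz + yz  ->  (y)(x) + (y)z + (x)z = xy + xz + yz   [equals xy + xz + yz: invariant]
(D) x + 2y + 3z  ->  (y) + 2(x) + 3z = 2x + y + 3z   [differs from x + 2y + 3z: not invariant]

Only option (C), xy + xz + yz, is unchanged by the transformation.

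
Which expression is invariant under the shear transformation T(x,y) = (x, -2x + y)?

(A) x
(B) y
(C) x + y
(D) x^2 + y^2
A

Under the shear T(x,y) = (x, -2x + y):
Substitute the transformed coordinates into each option and compare with the original:
(A) x  ->  (x) = x   [equals x: invariant]
(B) y  ->  (-2x + y) = -2x + y   [differs from y: not invariant]
(C) x + y  ->  (x) + (-2x + y) = -x + y   [differs from x + y: not invariant]
(D) x^2 + y^2  ->  (x)^2 + (-2x + y)^2 = 5x^2 - 4xy + y^2   [differs from x^2 + y^2: not invariant]

Only option (A), x, is unchanged by the transformation.
A vertical shear moves points parallel to the y-axis, so the x-coordinate (and any function of x alone) is unchanged.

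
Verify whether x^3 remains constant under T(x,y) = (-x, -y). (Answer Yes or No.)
No

Substitute T(x,y) = (-x, -y) into the expression and compare with the original.

Original: x^3
After applying T: (-x)^3 = -x^3

This differs from the original x^3 (difference: -2x^3), so the expression is NOT invariant.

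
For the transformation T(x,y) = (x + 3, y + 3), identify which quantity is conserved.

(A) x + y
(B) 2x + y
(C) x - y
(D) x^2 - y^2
C

An expression E(x,y) is invariant under T if E(T(x,y)) = E(x,y). Here T(x,y) = (x + 3, y + 3).
Substitute the transformed coordinates into each option and compare with the original:
(A) x + y  ->  (x + 3) + (y + 3) = x + y + 6   [differs from x + y: not invariant]
(B) 2x + y  ->  2(x + 3) + (y + 3) = 2x + y + 9   [differs from 2x + y: not invariant]
(C) x - y  ->  (x + 3) - (y + 3) = x - y   [equals x - y: invariant]
(D) x^2 - y^2  ->  (x + 3)^2 - (y + 3)^2 = x^2 + 6x - y^2 - 6y   [differs from x^2 - y^2: not invariant]

Only option (C), x - y, is unchanged by the transformation.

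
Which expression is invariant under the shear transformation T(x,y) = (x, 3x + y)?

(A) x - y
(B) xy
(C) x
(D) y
C

Under the shear T(x,y) = (x, 3x + y):
Substitute the transformed coordinates into each option and compare with the original:
(A) x - y  ->  (x) - (3x + y) = -2x - y   [differs from x - y: not invariant]
(B) xy  ->  (x)(3x + y) = 3x^2 + xy   [differs from xy: not invariant]
(C) x  ->  (x) = x   [equals x: invariant]
(D) y  ->  (3x + y) = 3x + y   [differs from y: not invariant]

Only option (C), x, is unchanged by the transformation.
A vertical shear moves points parallel to the y-axis, so the x-coordinate (and any function of x alone) is unchanged.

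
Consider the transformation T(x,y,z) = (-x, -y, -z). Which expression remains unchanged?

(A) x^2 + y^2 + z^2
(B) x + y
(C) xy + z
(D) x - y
A

Apply T(x,y,z) = (-x, -y, -z) to each option, i.e. replace (x, y, z) by the transformed coordinates.
Substitute the transformed coordinates into each option and compare with the original:
(A) x^2 + y^2 + z^2  ->  (-x)^2 + (-y)^2 + (-z)^2 = x^2 + y^2 + z^2   [equals x^2 + y^2 + z^2: invariant]
(B) x + y  ->  (-x) + (-y) = -x - y   [differs from x + y: not invariant]
(C) xy + z  ->  (-x)(-y) + (-z) = xy - z   [differs from xy + z: not invariant]
(D) x - y  ->  (-x) - (-y) = -x + y   [differs from x - y: not invariant]

Only option (A), x^2 + y^2 + z^2, is unchanged by the transformation.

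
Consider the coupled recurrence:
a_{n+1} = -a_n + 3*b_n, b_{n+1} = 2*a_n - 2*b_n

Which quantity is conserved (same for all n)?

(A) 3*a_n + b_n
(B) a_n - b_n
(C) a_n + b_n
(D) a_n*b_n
C

Replace a_n by a_{n+1} = -a_n + 3*b_n and b_n by b_{n+1} = 2*a_n - 2*b_n in each option and simplify:
(A) 3*a_n + b_n  ->  3*(-a_n + 3*b_n) + (2*a_n - 2*b_n) = -a_n + 7*b_n   [not conserved]
(B) a_n - b_n  ->  (-a_n + 3*b_n) - (2*a_n - 2*b_n) = -3*a_n + 5*b_n   [not conserved]
(C) a_n + b_n  ->  (-a_n + 3*b_n) + (2*a_n - 2*b_n) = a_n + b_n   [conserved]
(D) a_n*b_n  ->  (-a_n + 3*b_n)*(2*a_n - 2*b_n) = -2*a_n^2 + 8*a_n*b_n - 6*b_n^2   [not conserved]

Only (C) a_n + b_n returns to itself after one step, so it is the conserved quantity.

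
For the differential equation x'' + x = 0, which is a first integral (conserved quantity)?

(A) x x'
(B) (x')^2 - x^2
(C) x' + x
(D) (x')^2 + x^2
D

A first integral I satisfies dI/dt = 0 along every solution. Differentiate each option and use the equation of motion:
(A) d/dt[x x'] = (x')^2 + x x'' = (x')^2 - x^2, not identically 0
(B) d/dt[(x')^2 - x^2] = 2x'x'' - 2x x' = -4x x', not identically 0
(C) d/dt[x' + x] = x'' + x' = -x + x', not identically 0
(D) d/dt[(x')^2 + x^2] = 2x'x'' + 2x x' = 2x'(-x) + 2x x' = 0

Only (D) has zero time-derivative. So the energy-like quantity (x')^2 + x^2 is the first integral.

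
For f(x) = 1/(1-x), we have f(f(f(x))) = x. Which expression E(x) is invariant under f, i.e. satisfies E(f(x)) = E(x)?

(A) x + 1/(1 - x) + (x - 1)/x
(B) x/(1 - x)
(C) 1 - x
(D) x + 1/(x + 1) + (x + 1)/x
A

Replace x by f(x) = 1/(1 - x) in each option and simplify. As a quick numerical cross-check, also compare E(4) with E(f(4)) = E(-1/3).

(A) x + 1/(1 - x) + (x - 1)/x  ->  (1/(1 - x)) + 1/(1 - (1/(1 - x))) + ((1/(1 - x)) - 1)/(1/(1 - x)), which simplifies back to x + 1/(1 - x) + (x - 1)/x; check: E(4) = 53/12, E(-1/3) = 53/12.   [invariant]
(B) x/(1 - x)  ->  (1/(1 - x))/(1 - (1/(1 - x))) = -1/x; check: E(4) = -4/3 but E(-1/3) = -1/4.   [not invariant]
(C) 1 - x  ->  1 - (1/(1 - x)) = x/(x - 1); check: E(4) = -3 but E(-1/3) = 4/3.   [not invariant]
(D) x + 1/(x + 1) + (x + 1)/x  ->  (1/(1 - x)) + 1/((1/(1 - x)) + 1) + ((1/(1 - x)) + 1)/(1/(1 - x)) = (-x^3 + 6x^2 - 11x + 7)/(x^2 - 3x + 2); check: E(4) = 109/20 but E(-1/3) = -5/6.   [not invariant]

Only (A) is unchanged. Indeed f(f(x)) = 1/(1 - 1/(1-x)) = (1-x)/(-x) = (x-1)/x, so E(x) = x + f(x) + f(f(x)) is the sum over the whole 3-cycle; applying f just permutes the three terms cyclically (x -> f(x) -> f(f(x)) -> x), leaving the sum unchanged.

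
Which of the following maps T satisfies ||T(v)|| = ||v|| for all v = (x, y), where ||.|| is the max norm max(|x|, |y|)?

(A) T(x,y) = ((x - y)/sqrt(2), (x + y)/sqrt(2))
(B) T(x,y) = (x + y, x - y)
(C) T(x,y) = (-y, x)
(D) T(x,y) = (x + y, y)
C

A transformation preserves a norm if ||T(v)|| = ||v|| for every v; a single vector where the norm changes rules an option out.

(A) T(x,y) = ((x - y)/sqrt(2), (x + y)/sqrt(2)): v = (1, 0) has norm max(|1|, |0|) = 1, but T(v) = (sqrt(2)/2, sqrt(2)/2) has norm sqrt(2)/2 -- not preserved.
(B) T(x,y) = (x + y, x - y): v = (1, 1) has norm max(|1|, |1|) = 1, but T(v) = (2, 0) has norm 2 -- not preserved.
(C) T(x,y) = (-y, x): preserves the norm -- it only permutes the coordinates and/or flips signs, which leaves max(|x|, |y|) unchanged.
(D) T(x,y) = (x + y, y): v = (1, 1) has norm max(|1|, |1|) = 1, but T(v) = (2, 1) has norm 2 -- not preserved.

Therefore the answer is (C).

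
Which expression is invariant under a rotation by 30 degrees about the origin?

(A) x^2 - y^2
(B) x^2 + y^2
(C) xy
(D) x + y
B

A rotation by 30 degrees sends (x, y) to (sqrt(3)x/2 - y/2, x/2 + sqrt(3)y/2).
Substitute the transformed coordinates into each option and compare with the original:
(A) x^2 - y^2  ->  (sqrt(3)x/2 - y/2)^2 - (x/2 + sqrt(3)y/2)^2 = x^2/2 - sqrt(3)xy - y^2/2   [differs from x^2 - y^2: not invariant]
(B) x^2 + y^2  ->  (sqrt(3)x/2 - y/2)^2 + (x/2 + sqrt(3)y/2)^2 = x^2 + y^2   [equals x^2 + y^2: invariant]
(C) xy  ->  (sqrt(3)x/2 - y/2)(x/2 + sqrt(3)y/2) = sqrt(3)x^2/4 + xy/2 - sqrt(3)y^2/4   [differs from xy: not invariant]
(D) x + y  ->  (sqrt(3)x/2 - y/2) + (x/2 + sqrt(3)y/2) = x/2 + sqrt(3)x/2 - y/2 + sqrt(3)y/2   [differs from x + y: not invariant]

Only option (B), x^2 + y^2, is unchanged by the transformation.
Geometrically, x^2 + y^2 is the squared distance from the origin, which every rotation about the origin preserves.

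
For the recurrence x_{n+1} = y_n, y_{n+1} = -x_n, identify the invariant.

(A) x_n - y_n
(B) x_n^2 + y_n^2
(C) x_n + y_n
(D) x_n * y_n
B

For the recurrence x_{n+1} = y_n, y_{n+1} = -x_n:

x_{n+1}^2 + y_{n+1}^2 = y_n^2 + (-x_n)^2 = x_n^2 + y_n^2
The sum of squares is conserved (like energy in a harmonic oscillator).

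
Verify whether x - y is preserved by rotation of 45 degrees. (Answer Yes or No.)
No

Applying rotation by 45 degrees: x' = x*cos(45 degrees) - y*sin(45 degrees) = sqrt(2)x/2 - sqrt(2)y/2, y' = x*sin(45 degrees) + y*cos(45 degrees) = sqrt(2)x/2 + sqrt(2)y/2

Substituting into x - y:
(sqrt(2)x/2 - sqrt(2)y/2) - (sqrt(2)x/2 + sqrt(2)y/2)
= -sqrt(2)y

This differs from the original expression x - y, so it is NOT invariant.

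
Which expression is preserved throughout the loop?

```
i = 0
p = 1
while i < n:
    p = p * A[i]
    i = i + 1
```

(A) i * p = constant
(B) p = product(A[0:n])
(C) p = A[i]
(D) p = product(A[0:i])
D

A loop invariant must hold before the first iteration and be re-established by every execution of the body.

(D) p = product(A[0:i]): Initially i = 0 and p = 1 = product of the empty slice A[0:0]. If p = product(A[0:i]) holds at the top of an iteration, the body sets p to product(A[0:i]) * A[i] = product(A[0:i+1]) and then i to i+1, so the property is restored. At exit i = n, giving p = product(A[0:n]).

The other options fail:
(A) i * p = constant: initially i * p = 0, but after one iteration it is 1 * A[0], which is nonzero in general.
(B) p = product(A[0:n]): false before the loop (p = 1, not the full product) -- it only becomes true at exit.
(C) p = A[i]: after the first iteration p = A[0] but i = 1; in general p is a product of several elements, not a single one.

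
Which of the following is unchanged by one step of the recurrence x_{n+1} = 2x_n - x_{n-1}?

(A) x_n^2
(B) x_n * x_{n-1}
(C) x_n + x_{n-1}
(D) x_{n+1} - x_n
D

For the recurrence x_{n+1} = 2x_n - x_{n-1}:

If x_{n+1} = 2x_n - x_{n-1}, then:
x_{n+1} - x_n = x_n - x_{n-1}
The first difference is constant throughout the sequence.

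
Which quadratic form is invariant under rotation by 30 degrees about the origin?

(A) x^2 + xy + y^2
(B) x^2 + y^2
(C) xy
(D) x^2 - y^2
B

Rotation by 30 degrees sends (x, y) to (sqrt(3)x/2 - y/2, x/2 + sqrt(3)y/2).
Substitute the transformed coordinates into each option and compare with the original:
(A) x^2 + xy + y^2  ->  (sqrt(3)x/2 - y/2)^2 + (sqrt(3)x/2 - y/2)(x/2 + sqrt(3)y/2) + (x/2 + sqrt(3)y/2)^2 = sqrt(3)x^2/4 + x^2 + xy/2 - sqrt(3)y^2/4 + y^2   [differs from x^2 + xy + y^2: not invariant]
(B) x^2 + y^2  ->  (sqrt(3)x/2 - y/2)^2 + (x/2 + sqrt(3)y/2)^2 = x^2 + y^2   [equals x^2 + y^2: invariant]
(C) xy  ->  (sqrt(3)x/2 - y/2)(x/2 + sqrt(3)y/2) = sqrt(3)x^2/4 + xy/2 - sqrt(3)y^2/4   [differs from xy: not invariant]
(D) x^2 - y^2  ->  (sqrt(3)x/2 - y/2)^2 - (x/2 + sqrt(3)y/2)^2 = x^2/2 - sqrt(3)xy - y^2/2   [differs from x^2 - y^2: not invariant]

Only option (B), x^2 + y^2, is unchanged by the transformation.
x^2 + y^2 is the squared distance from the origin, which rotations preserve.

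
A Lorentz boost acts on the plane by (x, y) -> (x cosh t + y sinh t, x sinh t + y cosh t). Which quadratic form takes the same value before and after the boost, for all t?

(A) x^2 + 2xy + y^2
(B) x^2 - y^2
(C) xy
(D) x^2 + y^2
B

Write x' = x cosh t + y sinh t, y' = x sinh t + y cosh t and substitute into each option:
(A) x^2 + 2xy + y^2: (x' + y')^2 with x' + y' = (x + y)(cosh t + sinh t) = (x + y)e^t, so it becomes (x + y)^2 e^(2t)   [not invariant for t != 0]
(B) x^2 - y^2: (x cosh t + y sinh t)^2 - (x sinh t + y cosh t)^2 = x^2(cosh^2 t - sinh^2 t) + 2xy(cosh t sinh t - sinh t cosh t) + y^2(sinh^2 t - cosh^2 t) = x^2 - y^2   [invariant, using cosh^2 t - sinh^2 t = 1]
(C) xy: (x cosh t + y sinh t)(x sinh t + y cosh t) = xy(cosh^2 t + sinh^2 t) + (x^2 + y^2) sinh t cosh t = xy cosh 2t + (x^2 + y^2)(sinh 2t)/2   [not invariant for t != 0]
(D) x^2 + y^2: (x cosh t + y sinh t)^2 + (x sinh t + y cosh t)^2 = (x^2 + y^2)(cosh^2 t + sinh^2 t) + 4xy sinh t cosh t = (x^2 + y^2) cosh 2t + 2xy sinh 2t   [not invariant for t != 0]

Only (B) x^2 - y^2 is unchanged; it is the Minkowski form preserved by Lorentz boosts, just as x^2 + y^2 is preserved by ordinary rotations.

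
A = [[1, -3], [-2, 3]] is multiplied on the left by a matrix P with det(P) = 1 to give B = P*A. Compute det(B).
-3

By the multiplicative property of determinants, det(B) = det(P*A) = det(P) * det(A) = det(A),
so the determinant is invariant under multiplication by any determinant-1 matrix; we just need det(A).

det(A) = (1)(3) - (-3)(-2) = 3 - 6 = -3

Therefore det(B) = 1 * (-3) = -3.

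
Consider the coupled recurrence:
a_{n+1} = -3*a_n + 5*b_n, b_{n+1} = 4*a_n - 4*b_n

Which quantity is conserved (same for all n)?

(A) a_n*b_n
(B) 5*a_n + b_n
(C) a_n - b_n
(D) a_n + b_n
D

Replace a_n by a_{n+1} = -3*a_n + 5*b_n and b_n by b_{n+1} = 4*a_n - 4*b_n in each option and simplify:
(A) a_n*b_n  ->  (-3*a_n + 5*b_n)*(4*a_n - 4*b_n) = -12*a_n^2 + 32*a_n*b_n - 20*b_n^2   [not conserved]
(B) 5*a_n + b_n  ->  5*(-3*a_n + 5*b_n) + (4*a_n - 4*b_n) = -11*a_n + 21*b_n   [not conserved]
(C) a_n - b_n  ->  (-3*a_n + 5*b_n) - (4*a_n - 4*b_n) = -7*a_n + 9*b_n   [not conserved]
(D) a_n + b_n  ->  (-3*a_n + 5*b_n) + (4*a_n - 4*b_n) = a_n + b_n   [conserved]

Only (D) a_n + b_n returns to itself after one step, so it is the conserved quantity.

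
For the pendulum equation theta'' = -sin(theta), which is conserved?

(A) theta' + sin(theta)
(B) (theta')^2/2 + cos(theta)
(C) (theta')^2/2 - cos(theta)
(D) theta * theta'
C

A first integral I satisfies dI/dt = 0 along every solution. Differentiate each option and use the equation of motion:
(A) d/dt[theta' + sin(theta)] = theta'' + cos(theta) theta' = -sin(theta) + theta' cos(theta), not identically 0
(B) d/dt[(theta')^2/2 + cos(theta)] = theta' theta'' - sin(theta) theta' = -2 theta' sin(theta), not identically 0
(C) d/dt[(theta')^2/2 - cos(theta)] = theta' theta'' + sin(theta) theta' = theta'(-sin(theta)) + theta' sin(theta) = 0
(D) d/dt[theta * theta'] = (theta')^2 + theta theta'' = (theta')^2 - theta sin(theta), not identically 0

Only (C) has zero time-derivative. This is the total energy: kinetic (theta')^2/2 plus potential -cos(theta).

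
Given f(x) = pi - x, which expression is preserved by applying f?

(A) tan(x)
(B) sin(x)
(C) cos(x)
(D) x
B

For f(x) = pi - x:
sin(pi - x) = sin(x), so sine is invariant under this transformation.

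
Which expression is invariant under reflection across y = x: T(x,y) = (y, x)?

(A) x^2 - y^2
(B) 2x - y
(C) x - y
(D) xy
D

The map is reflection across y = x: T(x,y) = (y, x).
Substitute the transformed coordinates into each option and compare with the original:
(A) x^2 - y^2  ->  (y)^2 - (x)^2 = -x^2 + y^2   [differs from x^2 - y^2: not invariant]
(B) 2x - y  ->  2(y) - (x) = -x + 2y   [differs from 2x - y: not invariant]
(C) x - y  ->  (y) - (x) = -x + y   [differs from x - y: not invariant]
(D) xy  ->  (y)(x) = xy   [equals xy: invariant]

Only option (D), xy, is unchanged by the transformation.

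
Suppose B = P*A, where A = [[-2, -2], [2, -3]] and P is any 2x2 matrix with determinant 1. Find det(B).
10

By the multiplicative property of determinants, det(B) = det(P*A) = det(P) * det(A) = det(A),
so the determinant is invariant under multiplication by any determinant-1 matrix; we just need det(A).

det(A) = (-2)(-3) - (-2)(2) = 6 - (-4) = 10

Therefore det(B) = 1 * 10 = 10.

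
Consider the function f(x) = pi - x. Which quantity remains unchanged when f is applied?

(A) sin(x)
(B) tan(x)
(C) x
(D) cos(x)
A

For f(x) = pi - x:
sin(pi - x) = sin(x), so sine is invariant under this transformation.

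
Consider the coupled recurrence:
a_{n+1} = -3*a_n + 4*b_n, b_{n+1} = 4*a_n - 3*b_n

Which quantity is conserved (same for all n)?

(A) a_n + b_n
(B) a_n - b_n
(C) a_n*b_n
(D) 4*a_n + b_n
A

Replace a_n by a_{n+1} = -3*a_n + 4*b_n and b_n by b_{n+1} = 4*a_n - 3*b_n in each option and simplify:
(A) a_n + b_n  ->  (-3*a_n + 4*b_n) + (4*a_n - 3*b_n) = a_n + b_n   [conserved]
(B) a_n - b_n  ->  (-3*a_n + 4*b_n) - (4*a_n - 3*b_n) = -7*a_n + 7*b_n   [not conserved]
(C) a_n*b_n  ->  (-3*a_n + 4*b_n)*(4*a_n - 3*b_n) = -12*a_n^2 + 25*a_n*b_n - 12*b_n^2   [not conserved]
(D) 4*a_n + b_n  ->  4*(-3*a_n + 4*b_n) + (4*a_n - 3*b_n) = -8*a_n + 13*b_n   [not conserved]

Only (A) a_n + b_n returns to itself after one step, so it is the conserved quantity.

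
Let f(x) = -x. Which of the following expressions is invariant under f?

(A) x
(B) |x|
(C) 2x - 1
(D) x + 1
B

For f(x) = -x:
Applying f replaces x by -x. Since |-x| = |x|, the absolute value is unchanged by f, whereas x -> -x, 2x - 1 -> -2x - 1 and x + 1 -> -x + 1 all change.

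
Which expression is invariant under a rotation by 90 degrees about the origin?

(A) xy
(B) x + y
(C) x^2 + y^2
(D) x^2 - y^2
C

A rotation by 90 degrees sends (x, y) to (-y, x).
Substitute the transformed coordinates into each option and compare with the original:
(A) xy  ->  (-y)(x) = -xy   [differs from xy: not invariant]
(B) x + y  ->  (-y) + (x) = x - y   [differs from x + y: not invariant]
(C) x^2 + y^2  ->  (-y)^2 + (x)^2 = x^2 + y^2   [equals x^2 + y^2: invariant]
(D) x^2 - y^2  ->  (-y)^2 - (x)^2 = -x^2 + y^2   [differs from x^2 - y^2: not invariant]

Only option (C), x^2 + y^2, is unchanged by the transformation.
Geometrically, x^2 + y^2 is the squared distance from the origin, which every rotation about the origin preserves.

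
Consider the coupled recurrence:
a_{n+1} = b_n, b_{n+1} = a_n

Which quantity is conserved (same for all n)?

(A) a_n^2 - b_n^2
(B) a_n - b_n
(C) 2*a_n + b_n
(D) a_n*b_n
D

Replace a_n by a_{n+1} = b_n and b_n by b_{n+1} = a_n in each option and simplify:
(A) a_n^2 - b_n^2  ->  (b_n)^2 - (a_n)^2 = -a_n^2 + b_n^2   [not conserved]
(B) a_n - b_n  ->  (b_n) - (a_n) = -a_n + b_n   [not conserved]
(C) 2*a_n + b_n  ->  2*(b_n) + (a_n) = a_n + 2*b_n   [not conserved]
(D) a_n*b_n  ->  (b_n)*(a_n) = a_n*b_n   [conserved]

Only (D) a_n*b_n returns to itself after one step, so it is the conserved quantity.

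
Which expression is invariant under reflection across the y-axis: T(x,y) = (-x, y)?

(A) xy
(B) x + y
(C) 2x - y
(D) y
D

The map is reflection across the y-axis: T(x,y) = (-x, y).
Substitute the transformed coordinates into each option and compare with the original:
(A) xy  ->  (-x)(y) = -xy   [differs from xy: not invariant]
(B) x + y  ->  (-x) + (y) = -x + y   [differs from x + y: not invariant]
(C) 2x - y  ->  2(-x) - (y) = -2x - y   [differs from 2x - y: not invariant]
(D) y  ->  (y) = y   [equals y: invariant]

Only option (D), y, is unchanged by the transformation.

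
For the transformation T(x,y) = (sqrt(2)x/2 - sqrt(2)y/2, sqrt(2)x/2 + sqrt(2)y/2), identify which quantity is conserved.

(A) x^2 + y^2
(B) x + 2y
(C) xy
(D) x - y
A

An expression E(x,y) is invariant under T if E(T(x,y)) = E(x,y). Here T(x,y) = (sqrt(2)x/2 - sqrt(2)y/2, sqrt(2)x/2 + sqrt(2)y/2).
Substitute the transformed coordinates into each option and compare with the original:
(A) x^2 + y^2  ->  (sqrt(2)x/2 - sqrt(2)y/2)^2 + (sqrt(2)x/2 + sqrt(2)y/2)^2 = x^2 + y^2   [equals x^2 + y^2: invariant]
(B) x + 2y  ->  (sqrt(2)x/2 - sqrt(2)y/2) + 2(sqrt(2)x/2 + sqrt(2)y/2) = 3sqrt(2)x/2 + sqrt(2)y/2   [differs from x + 2y: not invariant]
(C) xy  ->  (sqrt(2)x/2 - sqrt(2)y/2)(sqrt(2)x/2 + sqrt(2)y/2) = x^2/2 - y^2/2   [differs from xy: not invariant]
(D) x - y  ->  (sqrt(2)x/2 - sqrt(2)y/2) - (sqrt(2)x/2 + sqrt(2)y/2) = -sqrt(2)y   [differs from x - y: not invariant]

Only option (A), x^2 + y^2, is unchanged by the transformation.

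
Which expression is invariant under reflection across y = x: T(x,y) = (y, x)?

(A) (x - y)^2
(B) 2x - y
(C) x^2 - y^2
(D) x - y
A

The map is reflection across y = x: T(x,y) = (y, x).
Substitute the transformed coordinates into each option and compare with the original:
(A) (x - y)^2  ->  ((y) - (x))^2 = x^2 - 2xy + y^2   [equals (x - y)^2: invariant]
(B) 2x - y  ->  2(y) - (x) = -x + 2y   [differs from 2x - y: not invariant]
(C) x^2 - y^2  ->  (y)^2 - (x)^2 = -x^2 + y^2   [differs from x^2 - y^2: not invariant]
(D) x - y  ->  (y) - (x) = -x + y   [differs from x - y: not invariant]

Only option (A), (x - y)^2, is unchanged by the transformation.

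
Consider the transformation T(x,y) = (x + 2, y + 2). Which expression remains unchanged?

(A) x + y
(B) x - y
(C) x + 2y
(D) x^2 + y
B

An expression E(x,y) is invariant under T if E(T(x,y)) = E(x,y). Here T(x,y) = (x + 2, y + 2).
Substitute the transformed coordinates into each option and compare with the original:
(A) x + y  ->  (x + 2) + (y + 2) = x + y + 4   [differs from x + y: not invariant]
(B) x - y  ->  (x + 2) - (y + 2) = x - y   [equals x - y: invariant]
(C) x + 2y  ->  (x + 2) + 2(y + 2) = x + 2y + 6   [differs from x + 2y: not invariant]
(D) x^2 + y  ->  (x + 2)^2 + (y + 2) = x^2 + 4x + y + 6   [differs from x^2 + y: not invariant]

Only option (B), x - y, is unchanged by the transformation.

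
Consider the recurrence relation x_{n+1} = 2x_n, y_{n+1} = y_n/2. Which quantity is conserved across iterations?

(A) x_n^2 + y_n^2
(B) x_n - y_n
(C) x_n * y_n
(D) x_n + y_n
C

For the recurrence x_{n+1} = 2x_n, y_{n+1} = y_n/2:

x_{n+1} * y_{n+1} = (2x_n) * (y_n/2) = x_n * y_n
The product is conserved.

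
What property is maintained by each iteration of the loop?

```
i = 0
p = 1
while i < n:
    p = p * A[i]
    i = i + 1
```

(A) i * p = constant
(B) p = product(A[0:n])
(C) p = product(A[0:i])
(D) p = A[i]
C

A loop invariant must hold before the first iteration and be re-established by every execution of the body.

(C) p = product(A[0:i]): Initially i = 0 and p = 1 = product of the empty slice A[0:0]. If p = product(A[0:i]) holds at the top of an iteration, the body sets p to product(A[0:i]) * A[i] = product(A[0:i+1]) and then i to i+1, so the property is restored. At exit i = n, giving p = product(A[0:n]).

The other options fail:
(A) i * p = constant: initially i * p = 0, but after one iteration it is 1 * A[0], which is nonzero in general.
(B) p = product(A[0:n]): false before the loop (p = 1, not the full product) -- it only becomes true at exit.
(D) p = A[i]: after the first iteration p = A[0] but i = 1; in general p is a product of several elements, not a single one.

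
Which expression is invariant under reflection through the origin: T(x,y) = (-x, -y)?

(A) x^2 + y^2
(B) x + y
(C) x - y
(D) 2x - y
A

The map is reflection through the origin: T(x,y) = (-x, -y).
Substitute the transformed coordinates into each option and compare with the original:
(A) x^2 + y^2  ->  (-x)^2 + (-y)^2 = x^2 + y^2   [equals x^2 + y^2: invariant]
(B) x + y  ->  (-x) + (-y) = -x - y   [differs from x + y: not invariant]
(C) x - y  ->  (-x) - (-y) = -x + y   [differs from x - y: not invariant]
(D) 2x - y  ->  2(-x) - (-y) = -2x + y   [differs from 2x - y: not invariant]

Only option (A), x^2 + y^2, is unchanged by the transformation.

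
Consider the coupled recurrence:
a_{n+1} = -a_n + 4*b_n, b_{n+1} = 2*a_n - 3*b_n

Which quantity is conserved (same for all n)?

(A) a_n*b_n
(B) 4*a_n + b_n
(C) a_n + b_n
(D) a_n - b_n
C

Replace a_n by a_{n+1} = -a_n + 4*b_n and b_n by b_{n+1} = 2*a_n - 3*b_n in each option and simplify:
(A) a_n*b_n  ->  (-a_n + 4*b_n)*(2*a_n - 3*b_n) = -2*a_n^2 + 11*a_n*b_n - 12*b_n^2   [not conserved]
(B) 4*a_n + b_n  ->  4*(-a_n + 4*b_n) + (2*a_n - 3*b_n) = -2*a_n + 13*b_n   [not conserved]
(C) a_n + b_n  ->  (-a_n + 4*b_n) + (2*a_n - 3*b_n) = a_n + b_n   [conserved]
(D) a_n - b_n  ->  (-a_n + 4*b_n) - (2*a_n - 3*b_n) = -3*a_n + 7*b_n   [not conserved]

Only (C) a_n + b_n returns to itself after one step, so it is the conserved quantity.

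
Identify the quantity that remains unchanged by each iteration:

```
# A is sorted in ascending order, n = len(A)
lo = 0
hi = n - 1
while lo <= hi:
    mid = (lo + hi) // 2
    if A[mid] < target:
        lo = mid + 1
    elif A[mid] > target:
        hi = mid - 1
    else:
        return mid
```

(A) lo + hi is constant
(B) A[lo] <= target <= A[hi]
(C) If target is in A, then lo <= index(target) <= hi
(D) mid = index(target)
C

A loop invariant must hold before the first iteration and be re-established by every execution of the body.

(C) If target is in A, then lo <= index(target) <= hi: Before the loop [lo, hi] = [0, n-1] covers every index. When A[mid] < target, sortedness puts target strictly to the right of mid, so setting lo = mid + 1 keeps index(target) in [lo, hi]; symmetrically for hi = mid - 1. Hence 'if target is in A then lo <= index(target) <= hi' holds after every iteration, and when lo > hi it proves target is absent.

The other options fail:
(A) lo + hi is constant: each iteration moves exactly one of lo, hi, so lo + hi changes (e.g. 0 + (n-1) becomes (mid+1) + (n-1)).
(B) A[lo] <= target <= A[hi]: fails when target is not in A (e.g. target < A[0] already violates it before the loop), so it is not maintained in general.
(D) mid = index(target): mid is just the current probe; it equals index(target) only on the iteration that returns.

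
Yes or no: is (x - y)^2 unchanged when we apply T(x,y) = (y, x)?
Yes

Substitute T(x,y) = (y, x) into the expression and compare with the original.

Original: (x - y)^2
After applying T: ((y) - (x))^2 = x^2 - 2xy + y^2

This is identical to the original (x - y)^2, so the expression is invariant.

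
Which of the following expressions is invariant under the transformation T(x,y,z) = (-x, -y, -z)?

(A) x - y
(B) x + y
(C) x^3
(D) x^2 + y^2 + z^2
D

Apply T(x,y,z) = (-x, -y, -z) to each option, i.e. replace (x, y, z) by the transformed coordinates.
Substitute the transformed coordinates into each option and compare with the original:
(A) x - y  ->  (-x) - (-y) = -x + y   [differs from x - y: not invariant]
(B) x + y  ->  (-x) + (-y) = -x - y   [differs from x + y: not invariant]
(C) x^3  ->  (-x)^3 = -x^3   [differs from x^3: not invariant]
(D) x^2 + y^2 + z^2  ->  (-x)^2 + (-y)^2 + (-z)^2 = x^2 + y^2 + z^2   [equals x^2 + y^2 + z^2: invariant]

Only option (D), x^2 + y^2 + z^2, is unchanged by the transformation.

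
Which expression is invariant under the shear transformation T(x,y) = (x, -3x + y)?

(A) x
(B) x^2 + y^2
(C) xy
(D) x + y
A

Under the shear T(x,y) = (x, -3x + y):
Substitute the transformed coordinates into each option and compare with the original:
(A) x  ->  (x) = x   [equals x: invariant]
(B) x^2 + y^2  ->  (x)^2 + (-3x + y)^2 = 10x^2 - 6xy + y^2   [differs from x^2 + y^2: not invariant]
(C) xy  ->  (x)(-3x + y) = -3x^2 + xy   [differs from xy: not invariant]
(D) x + y  ->  (x) + (-3x + y) = -2x + y   [differs from x + y: not invariant]

Only option (A), x, is unchanged by the transformation.
A vertical shear moves points parallel to the y-axis, so the x-coordinate (and any function of x alone) is unchanged.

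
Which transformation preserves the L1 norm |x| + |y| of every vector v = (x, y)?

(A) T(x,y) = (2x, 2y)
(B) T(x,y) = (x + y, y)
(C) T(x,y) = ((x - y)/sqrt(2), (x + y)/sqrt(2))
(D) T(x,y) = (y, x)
D

A transformation preserves a norm if ||T(v)|| = ||v|| for every v; a single vector where the norm changes rules an option out.

(A) T(x,y) = (2x, 2y): v = (1, 0) has norm |1| + |0| = 1, but T(v) = (2, 0) has norm 2 -- not preserved.
(B) T(x,y) = (x + y, y): v = (0, 1) has norm |0| + |1| = 1, but T(v) = (1, 1) has norm 2 -- not preserved.
(C) T(x,y) = ((x - y)/sqrt(2), (x + y)/sqrt(2)): v = (1, 0) has norm |1| + |0| = 1, but T(v) = (sqrt(2)/2, sqrt(2)/2) has norm sqrt(2) -- not preserved.
(D) T(x,y) = (y, x): preserves the norm -- it only permutes the coordinates and/or flips signs, which leaves |x| + |y| unchanged.

Therefore the answer is (D).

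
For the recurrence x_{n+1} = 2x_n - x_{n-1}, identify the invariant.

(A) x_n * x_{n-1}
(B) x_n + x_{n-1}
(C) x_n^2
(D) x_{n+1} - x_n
D

For the recurrence x_{n+1} = 2x_n - x_{n-1}:

If x_{n+1} = 2x_n - x_{n-1}, then:
x_{n+1} - x_n = x_n - x_{n-1}
The first difference is constant throughout the sequence.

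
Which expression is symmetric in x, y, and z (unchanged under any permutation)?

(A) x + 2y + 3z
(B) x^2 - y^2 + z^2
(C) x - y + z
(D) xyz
D

A symmetric expression is unchanged when the variables are permuted; here the transformation to test is the swap (x, y) -> (y, x).
A symmetric expression must survive every permutation; the single swap x <-> y already eliminates the distractors, and the keyed expression is also unchanged by x <-> z and y <-> z (each variable enters it in exactly the same way).
Substitute the transformed coordinates into each option and compare with the original:
(A) x + 2y + 3z  ->  (y) + 2(x) + 3z = 2x + y + 3z   [differs from x + 2y + 3z: not invariant]
(B) x^2 - y^2 + z^2  ->  (y)^2 - (x)^2 + z^2 = -x^2 + y^2 + z^2   [differs from x^2 - y^2 + z^2: not invariant]
(C) x - y + z  ->  (y) - (x) + z = -x + y + z   [differs from x - y + z: not invariant]
(D) xyz  ->  (y)(x)z = xyz   [equals xyz: invariant]

Only option (D), xyz, is unchanged by the transformation.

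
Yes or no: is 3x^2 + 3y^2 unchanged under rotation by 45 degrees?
Yes

Applying rotation by 45 degrees: x' = x*cos(45 degrees) - y*sin(45 degrees) = sqrt(2)x/2 - sqrt(2)y/2, y' = x*sin(45 degrees) + y*cos(45 degrees) = sqrt(2)x/2 + sqrt(2)y/2

Substituting into 3x^2 + 3y^2:
3(sqrt(2)x/2 - sqrt(2)y/2)^2 + 3(sqrt(2)x/2 + sqrt(2)y/2)^2
= 3x^2 + 3y^2

This equals the original expression 3x^2 + 3y^2, so it IS invariant.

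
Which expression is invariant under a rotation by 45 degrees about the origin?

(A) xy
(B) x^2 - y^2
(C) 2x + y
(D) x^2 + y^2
D

A rotation by 45 degrees sends (x, y) to (sqrt(2)x/2 - sqrt(2)y/2, sqrt(2)x/2 + sqrt(2)y/2).
Substitute the transformed coordinates into each option and compare with the original:
(A) xy  ->  (sqrt(2)x/2 - sqrt(2)y/2)(sqrt(2)x/2 + sqrt(2)y/2) = x^2/2 - y^2/2   [differs from xy: not invariant]
(B) x^2 - y^2  ->  (sqrt(2)x/2 - sqrt(2)y/2)^2 - (sqrt(2)x/2 + sqrt(2)y/2)^2 = -2xy   [differs from x^2 - y^2: not invariant]
(C) 2x + y  ->  2(sqrt(2)x/2 - sqrt(2)y/2) + (sqrt(2)x/2 + sqrt(2)y/2) = 3sqrt(2)x/2 - sqrt(2)y/2   [differs from 2x + y: not invariant]
(D) x^2 + y^2  ->  (sqrt(2)x/2 - sqrt(2)y/2)^2 + (sqrt(2)x/2 + sqrt(2)y/2)^2 = x^2 + y^2   [equals x^2 + y^2: invariant]

Only option (D), x^2 + y^2, is unchanged by the transformation.
Geometrically, x^2 + y^2 is the squared distance from the origin, which every rotation about the origin preserves.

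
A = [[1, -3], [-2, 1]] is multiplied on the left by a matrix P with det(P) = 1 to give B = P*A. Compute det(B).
-5

By the multiplicative property of determinants, det(B) = det(P*A) = det(P) * det(A) = det(A),
so the determinant is invariant under multiplication by any determinant-1 matrix; we just need det(A).

det(A) = (1)(1) - (-3)(-2) = 1 - 6 = -5

Therefore det(B) = 1 * (-5) = -5.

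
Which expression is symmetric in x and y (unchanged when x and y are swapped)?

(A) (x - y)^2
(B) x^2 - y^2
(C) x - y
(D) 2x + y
A

A symmetric expression is unchanged when the variables are permuted; here the transformation to test is the swap (x, y) -> (y, x).
Substitute the transformed coordinates into each option and compare with the original:
(A) (x - y)^2  ->  ((y) - (x))^2 = x^2 - 2xy + y^2   [equals (x - y)^2: invariant]
(B) x^2 - y^2  ->  (y)^2 - (x)^2 = -x^2 + y^2   [differs from x^2 - y^2: not invariant]
(C) x - y  ->  (y) - (x) = -x + y   [differs from x - y: not invariant]
(D) 2x + y  ->  2(y) + (x) = x + 2y   [differs from 2x + y: not invariant]

Only option (A), (x - y)^2, is unchanged by the transformation.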